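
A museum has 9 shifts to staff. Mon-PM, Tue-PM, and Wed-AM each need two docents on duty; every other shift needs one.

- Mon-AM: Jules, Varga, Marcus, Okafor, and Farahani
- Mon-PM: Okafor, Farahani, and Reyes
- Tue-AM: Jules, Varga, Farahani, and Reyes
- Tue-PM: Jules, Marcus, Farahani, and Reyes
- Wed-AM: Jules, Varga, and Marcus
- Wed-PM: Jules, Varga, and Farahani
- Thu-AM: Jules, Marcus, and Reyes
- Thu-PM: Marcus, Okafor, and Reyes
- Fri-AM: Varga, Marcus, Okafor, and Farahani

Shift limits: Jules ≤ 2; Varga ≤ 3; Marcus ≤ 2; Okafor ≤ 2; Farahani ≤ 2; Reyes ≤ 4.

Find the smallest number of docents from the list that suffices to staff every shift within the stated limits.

5

12 slots to fill and no one can take more than 4, so at least ⌈12/4⌉ = 3 docents are needed.
Any 4 docents together have capacity at most 4+3+2+2 = 11 < 12 slots, so 4 can never suffice.
Jules, Varga, Marcus, Okafor, and Reyes alone can cover everything: Mon-AM→Varga, Mon-PM→Okafor+Reyes, Tue-AM→Jules, Tue-PM→Marcus+Reyes, Wed-AM→Varga+Marcus, Wed-PM→Jules, Thu-AM→Reyes, Thu-PM→Okafor, Fri-AM→Varga.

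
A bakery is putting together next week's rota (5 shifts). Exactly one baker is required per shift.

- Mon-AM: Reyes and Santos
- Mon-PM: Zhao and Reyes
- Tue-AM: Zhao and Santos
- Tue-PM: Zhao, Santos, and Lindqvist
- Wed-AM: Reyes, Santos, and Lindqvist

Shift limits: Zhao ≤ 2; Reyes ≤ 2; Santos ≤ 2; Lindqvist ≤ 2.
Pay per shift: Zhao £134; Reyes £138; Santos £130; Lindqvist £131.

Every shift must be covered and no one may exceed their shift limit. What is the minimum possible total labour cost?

Picking the cheapest available baker for each shift independently would cost £654, but that ignores the shift limits.
An optimal schedule: Mon-AM→Santos, Mon-PM→Zhao, Tue-AM→Santos, Tue-PM→Lindqvist, Wed-AM→Lindqvist.
Total: 130 + 134 + 130 + 131 + 131 = £656.

£656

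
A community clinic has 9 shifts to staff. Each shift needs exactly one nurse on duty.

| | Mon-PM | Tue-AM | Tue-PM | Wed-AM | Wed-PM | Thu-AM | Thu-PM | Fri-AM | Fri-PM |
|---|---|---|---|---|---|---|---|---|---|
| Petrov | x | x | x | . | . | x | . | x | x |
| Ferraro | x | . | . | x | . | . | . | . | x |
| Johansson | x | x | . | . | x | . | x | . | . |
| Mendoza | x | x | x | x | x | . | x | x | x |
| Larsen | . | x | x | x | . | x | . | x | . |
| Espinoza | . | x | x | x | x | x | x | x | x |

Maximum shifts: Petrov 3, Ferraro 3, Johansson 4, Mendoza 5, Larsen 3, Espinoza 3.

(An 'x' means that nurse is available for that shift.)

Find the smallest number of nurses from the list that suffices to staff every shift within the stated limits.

9 slots to fill and no one can take more than 5, so at least ⌈9/5⌉ = 2 nurses are needed.
No set of 2 nurses can cover every shift (each such set leaves at least one shift with no one available or exceeds a cap).
Petrov, Ferraro, and Johansson alone can cover everything: Mon-PM→Ferraro, Tue-AM→Johansson, Tue-PM→Petrov, Wed-AM→Ferraro, Wed-PM→Johansson, Thu-AM→Petrov, Thu-PM→Johansson, Fri-AM→Petrov, Fri-PM→Ferraro.

3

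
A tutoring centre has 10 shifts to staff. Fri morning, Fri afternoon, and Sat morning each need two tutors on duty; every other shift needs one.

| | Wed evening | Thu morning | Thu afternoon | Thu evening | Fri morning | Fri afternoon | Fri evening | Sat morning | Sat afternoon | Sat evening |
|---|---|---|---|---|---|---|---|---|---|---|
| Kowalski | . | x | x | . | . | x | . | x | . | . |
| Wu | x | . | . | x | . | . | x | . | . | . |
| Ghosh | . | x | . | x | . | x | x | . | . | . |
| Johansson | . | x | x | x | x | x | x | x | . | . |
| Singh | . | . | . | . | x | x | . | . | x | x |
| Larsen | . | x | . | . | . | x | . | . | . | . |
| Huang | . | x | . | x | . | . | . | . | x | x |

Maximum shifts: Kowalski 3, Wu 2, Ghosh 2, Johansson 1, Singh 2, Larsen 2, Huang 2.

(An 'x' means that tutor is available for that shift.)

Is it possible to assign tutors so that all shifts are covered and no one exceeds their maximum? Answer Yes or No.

No

Total capacity is 14 and 13 slots are needed, so capacity alone doesn't rule it out.
Shifts {Fri morning, Sat morning} need 4 worker-slots in total, but the tutors available for any of those shifts (Kowalski, Johansson, and Singh) can supply at most 3 among them. So no valid schedule exists.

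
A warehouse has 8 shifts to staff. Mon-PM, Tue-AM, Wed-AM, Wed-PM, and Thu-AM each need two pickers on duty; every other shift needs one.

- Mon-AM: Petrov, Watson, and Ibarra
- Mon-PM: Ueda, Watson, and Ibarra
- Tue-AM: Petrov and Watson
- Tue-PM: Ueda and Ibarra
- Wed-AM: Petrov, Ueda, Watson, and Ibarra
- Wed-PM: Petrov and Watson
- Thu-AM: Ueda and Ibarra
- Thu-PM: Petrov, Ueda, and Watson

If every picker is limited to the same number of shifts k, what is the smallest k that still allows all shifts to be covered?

4

With 4 pickers and 13 worker-slots to fill, someone must work at least ⌈13/4⌉ = 4 shifts, so k ≥ 4.
k = 4 works: Mon-AM→Petrov, Mon-PM→Ueda+Watson, Tue-AM→Petrov+Watson, Tue-PM→Ueda, Wed-AM→Ueda+Watson, Wed-PM→Petrov+Watson, Thu-AM→Ueda+Ibarra, Thu-PM→Petrov.
Loads: Petrov 4, Ueda 4, Watson 4, Ibarra 1 — all ≤ 4.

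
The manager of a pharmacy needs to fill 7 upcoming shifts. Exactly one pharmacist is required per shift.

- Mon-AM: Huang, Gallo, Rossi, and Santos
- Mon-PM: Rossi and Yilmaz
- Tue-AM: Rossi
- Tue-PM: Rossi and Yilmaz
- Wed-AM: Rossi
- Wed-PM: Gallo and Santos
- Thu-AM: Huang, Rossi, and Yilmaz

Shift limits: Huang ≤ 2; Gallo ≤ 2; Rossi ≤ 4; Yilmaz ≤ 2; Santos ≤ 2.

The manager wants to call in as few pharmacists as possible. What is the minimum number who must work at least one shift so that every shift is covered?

3

7 slots to fill and no one can take more than 4, so at least ⌈7/4⌉ = 2 pharmacists are needed.
Any 2 pharmacists together have capacity at most 4+2 = 6 < 7 slots, so 2 can never suffice.
Huang, Gallo, and Rossi alone can cover everything: Mon-AM→Huang, Mon-PM→Rossi, Tue-AM→Rossi, Tue-PM→Rossi, Wed-AM→Rossi, Wed-PM→Gallo, Thu-AM→Huang.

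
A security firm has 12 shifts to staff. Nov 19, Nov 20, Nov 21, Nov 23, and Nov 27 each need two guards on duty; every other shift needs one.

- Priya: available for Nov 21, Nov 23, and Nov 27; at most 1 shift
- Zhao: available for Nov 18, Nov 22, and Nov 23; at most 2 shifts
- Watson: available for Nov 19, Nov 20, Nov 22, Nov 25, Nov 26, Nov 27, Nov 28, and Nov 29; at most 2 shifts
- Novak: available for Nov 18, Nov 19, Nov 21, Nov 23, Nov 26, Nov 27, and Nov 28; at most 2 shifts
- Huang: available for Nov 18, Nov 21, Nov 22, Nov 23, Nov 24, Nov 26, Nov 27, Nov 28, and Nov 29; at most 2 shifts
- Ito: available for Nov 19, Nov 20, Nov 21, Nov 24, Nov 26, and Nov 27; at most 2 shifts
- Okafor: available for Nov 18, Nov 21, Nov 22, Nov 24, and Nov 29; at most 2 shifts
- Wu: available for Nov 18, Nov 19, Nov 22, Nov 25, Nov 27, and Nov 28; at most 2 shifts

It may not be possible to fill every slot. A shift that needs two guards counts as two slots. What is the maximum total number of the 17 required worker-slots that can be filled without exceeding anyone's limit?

15

Total capacity across all guards is 1+2+2+2+2+2+2+2 = 15, and 17 slots are needed, so at most 15 can be filled.
An assignment achieving 15: Nov 18→Zhao, Nov 19→Novak+Ito, Nov 20→Watson+Ito, Nov 21→Okafor, Nov 22→Okafor, Nov 23→Priya+Zhao, Nov 24→Huang, Nov 25→Watson, Nov 26→Novak, Nov 27→Wu, Nov 28→Wu, Nov 29→Huang.
Loads: Priya 1/1, Zhao 2/2, Watson 2/2, Novak 2/2, Huang 2/2, Ito 2/2, Okafor 2/2, Wu 2/2.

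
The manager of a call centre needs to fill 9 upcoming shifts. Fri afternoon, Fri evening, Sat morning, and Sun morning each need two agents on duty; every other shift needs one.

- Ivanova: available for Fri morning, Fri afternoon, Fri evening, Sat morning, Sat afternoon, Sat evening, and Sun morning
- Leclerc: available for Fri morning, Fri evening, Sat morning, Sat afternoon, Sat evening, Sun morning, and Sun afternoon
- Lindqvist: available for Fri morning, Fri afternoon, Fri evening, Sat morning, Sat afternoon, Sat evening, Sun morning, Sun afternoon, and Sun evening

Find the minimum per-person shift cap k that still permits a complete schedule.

With 3 agents and 13 worker-slots to fill, someone must work at least ⌈13/3⌉ = 5 shifts, so k ≥ 5.
k = 5 works: Fri morning→Ivanova, Fri afternoon→Ivanova+Lindqvist, Fri evening→Ivanova+Leclerc, Sat morning→Ivanova+Leclerc, Sat afternoon→Ivanova, Sat evening→Leclerc, Sun morning→Leclerc+Lindqvist, Sun afternoon→Leclerc, Sun evening→Lindqvist.
Loads: Ivanova 5, Leclerc 5, Lindqvist 3 — all ≤ 5.

5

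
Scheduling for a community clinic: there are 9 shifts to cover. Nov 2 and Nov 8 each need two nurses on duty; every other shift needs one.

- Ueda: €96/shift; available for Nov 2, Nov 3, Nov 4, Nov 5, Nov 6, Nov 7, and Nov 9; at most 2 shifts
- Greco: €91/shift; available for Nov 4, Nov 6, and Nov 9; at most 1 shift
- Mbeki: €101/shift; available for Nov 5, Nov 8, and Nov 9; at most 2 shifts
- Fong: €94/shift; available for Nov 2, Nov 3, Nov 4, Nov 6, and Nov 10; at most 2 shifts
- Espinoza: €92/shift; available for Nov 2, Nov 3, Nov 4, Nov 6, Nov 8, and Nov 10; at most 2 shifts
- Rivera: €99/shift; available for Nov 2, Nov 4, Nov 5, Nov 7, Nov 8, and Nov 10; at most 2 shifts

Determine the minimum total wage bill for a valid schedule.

€1055

Picking the cheapest available nurse for each shift independently would cost €1026, but that ignores the shift limits.
An optimal schedule: Nov 2→Espinoza+Rivera, Nov 3→Ueda, Nov 4→Rivera, Nov 5→Mbeki, Nov 6→Fong, Nov 7→Ueda, Nov 8→Mbeki+Espinoza, Nov 9→Greco, Nov 10→Fong.
Total: 92 + 99 + 96 + 99 + 101 + 94 + 96 + 101 + 92 + 91 + 94 = €1055.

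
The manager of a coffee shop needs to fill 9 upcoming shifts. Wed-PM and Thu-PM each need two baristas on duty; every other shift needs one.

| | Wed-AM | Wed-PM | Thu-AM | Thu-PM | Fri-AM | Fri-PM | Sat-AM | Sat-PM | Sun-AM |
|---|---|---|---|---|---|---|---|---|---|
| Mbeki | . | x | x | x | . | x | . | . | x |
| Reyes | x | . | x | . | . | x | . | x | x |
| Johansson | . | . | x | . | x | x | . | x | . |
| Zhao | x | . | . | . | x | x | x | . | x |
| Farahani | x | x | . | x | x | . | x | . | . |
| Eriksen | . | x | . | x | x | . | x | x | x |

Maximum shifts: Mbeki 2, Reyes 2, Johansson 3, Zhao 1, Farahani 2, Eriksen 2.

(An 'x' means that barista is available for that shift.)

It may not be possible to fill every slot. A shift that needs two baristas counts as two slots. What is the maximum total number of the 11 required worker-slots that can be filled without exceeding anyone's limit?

11

Total capacity across all baristas is 2+2+3+1+2+2 = 12, and 11 slots are needed, so at most 11 can be filled.
An assignment achieving 11: Wed-AM→Reyes, Wed-PM→Mbeki+Farahani, Thu-AM→Mbeki, Thu-PM→Farahani+Eriksen, Fri-AM→Johansson, Fri-PM→Johansson, Sat-AM→Zhao, Sat-PM→Reyes, Sun-AM→Eriksen.
Loads: Mbeki 2/2, Reyes 2/2, Johansson 2/3, Zhao 1/1, Farahani 2/2, Eriksen 2/2.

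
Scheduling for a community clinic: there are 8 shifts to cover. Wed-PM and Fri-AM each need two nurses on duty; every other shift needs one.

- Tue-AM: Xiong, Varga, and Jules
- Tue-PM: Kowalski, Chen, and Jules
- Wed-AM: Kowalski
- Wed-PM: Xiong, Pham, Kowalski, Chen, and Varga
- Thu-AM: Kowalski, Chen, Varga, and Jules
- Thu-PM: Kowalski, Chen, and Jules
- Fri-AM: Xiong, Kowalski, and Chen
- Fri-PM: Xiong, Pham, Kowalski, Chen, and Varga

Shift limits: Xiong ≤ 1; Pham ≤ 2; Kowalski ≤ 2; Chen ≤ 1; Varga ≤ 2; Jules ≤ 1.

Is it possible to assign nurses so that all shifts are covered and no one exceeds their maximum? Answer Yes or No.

No

Total capacity is 1+2+2+1+2+1 = 9 but 10 worker-slots are needed — infeasible.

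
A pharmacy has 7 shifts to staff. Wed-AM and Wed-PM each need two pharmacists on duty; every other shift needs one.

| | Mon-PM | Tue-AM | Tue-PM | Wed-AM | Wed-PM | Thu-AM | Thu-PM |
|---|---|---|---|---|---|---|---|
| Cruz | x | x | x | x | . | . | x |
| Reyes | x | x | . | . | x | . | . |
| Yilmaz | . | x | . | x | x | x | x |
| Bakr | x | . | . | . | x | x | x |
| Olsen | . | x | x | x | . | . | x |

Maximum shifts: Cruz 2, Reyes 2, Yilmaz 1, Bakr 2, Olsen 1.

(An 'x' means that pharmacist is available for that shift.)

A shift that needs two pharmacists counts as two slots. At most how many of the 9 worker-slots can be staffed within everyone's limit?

Total capacity across all pharmacists is 2+2+1+2+1 = 8, and 9 slots are needed, so at most 8 can be filled.
An assignment achieving 8: Mon-PM→Cruz, Tue-AM→Reyes, Tue-PM→Cruz, Wed-AM→Olsen, Wed-PM→Reyes+Bakr, Thu-AM→Yilmaz, Thu-PM→Bakr.
Loads: Cruz 2/2, Reyes 2/2, Yilmaz 1/1, Bakr 2/2, Olsen 1/1.

8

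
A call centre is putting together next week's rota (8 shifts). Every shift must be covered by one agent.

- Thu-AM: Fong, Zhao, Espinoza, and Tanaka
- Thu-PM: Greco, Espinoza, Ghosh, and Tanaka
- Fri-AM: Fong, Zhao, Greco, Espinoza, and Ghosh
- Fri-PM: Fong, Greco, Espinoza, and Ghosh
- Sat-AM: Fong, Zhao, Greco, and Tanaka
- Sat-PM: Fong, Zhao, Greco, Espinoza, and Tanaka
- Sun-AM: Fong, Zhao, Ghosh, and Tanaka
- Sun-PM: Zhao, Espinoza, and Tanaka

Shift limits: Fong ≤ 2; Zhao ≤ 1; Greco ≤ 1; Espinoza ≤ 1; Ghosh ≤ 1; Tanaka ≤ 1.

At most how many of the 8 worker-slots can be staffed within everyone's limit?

7

Total capacity across all agents is 2+1+1+1+1+1 = 7, and 8 slots are needed, so at most 7 can be filled.
An assignment achieving 7: Thu-AM→Fong, Thu-PM→Greco, Fri-AM→Espinoza, Fri-PM→Fong, Sat-AM→Tanaka, Sun-AM→Ghosh, Sun-PM→Zhao.
Loads: Fong 2/2, Zhao 1/1, Greco 1/1, Espinoza 1/1, Ghosh 1/1, Tanaka 1/1.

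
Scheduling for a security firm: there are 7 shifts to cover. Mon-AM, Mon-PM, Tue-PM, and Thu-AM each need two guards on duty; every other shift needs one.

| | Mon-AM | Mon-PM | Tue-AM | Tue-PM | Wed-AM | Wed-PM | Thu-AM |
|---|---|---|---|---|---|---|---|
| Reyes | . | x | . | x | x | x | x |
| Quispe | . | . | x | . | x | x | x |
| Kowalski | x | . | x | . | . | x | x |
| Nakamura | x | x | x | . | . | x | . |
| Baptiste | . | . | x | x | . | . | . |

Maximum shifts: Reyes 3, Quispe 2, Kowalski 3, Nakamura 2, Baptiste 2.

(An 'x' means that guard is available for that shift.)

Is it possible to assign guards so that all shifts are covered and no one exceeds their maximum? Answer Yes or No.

Yes

Mon-AM can only be covered by Kowalski and Nakamura, so that assignment is forced.
Mon-PM can only be covered by Reyes and Nakamura, so that assignment is forced.
Tue-PM can only be covered by Reyes and Baptiste, so that assignment is forced.
One valid schedule: Mon-AM→Kowalski+Nakamura, Mon-PM→Reyes+Nakamura, Tue-AM→Quispe, Tue-PM→Reyes+Baptiste, Wed-AM→Reyes, Wed-PM→Kowalski, Thu-AM→Quispe+Kowalski.
Loads: Reyes 3/3, Quispe 2/2, Kowalski 3/3, Nakamura 2/2, Baptiste 1/2 — all within limits.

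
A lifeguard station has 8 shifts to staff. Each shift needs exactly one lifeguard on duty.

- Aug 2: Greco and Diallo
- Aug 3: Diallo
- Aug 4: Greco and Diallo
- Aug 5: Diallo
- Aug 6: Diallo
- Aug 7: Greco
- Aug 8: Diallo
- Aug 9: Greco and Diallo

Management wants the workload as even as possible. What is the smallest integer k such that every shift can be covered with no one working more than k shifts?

With 2 lifeguards and 8 worker-slots to fill, someone must work at least ⌈8/2⌉ = 4 shifts, so k ≥ 4.
k = 4 works: Aug 2→Greco, Aug 3→Diallo, Aug 4→Greco, Aug 5→Diallo, Aug 6→Diallo, Aug 7→Greco, Aug 8→Diallo, Aug 9→Greco.
Loads: Greco 4, Diallo 4 — all ≤ 4.

4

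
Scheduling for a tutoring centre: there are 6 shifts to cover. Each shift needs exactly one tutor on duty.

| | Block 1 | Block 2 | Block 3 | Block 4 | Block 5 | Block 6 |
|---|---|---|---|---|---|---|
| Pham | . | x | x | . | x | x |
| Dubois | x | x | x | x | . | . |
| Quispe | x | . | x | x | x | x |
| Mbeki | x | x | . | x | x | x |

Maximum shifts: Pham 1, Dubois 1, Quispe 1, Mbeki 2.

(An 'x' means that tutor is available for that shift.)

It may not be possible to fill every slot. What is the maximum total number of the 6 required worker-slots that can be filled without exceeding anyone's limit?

5

Total capacity across all tutors is 1+1+1+2 = 5, and 6 slots are needed, so at most 5 can be filled.
An assignment achieving 5: Block 1→Dubois, Block 2→Pham, Block 3→Quispe, Block 4→Mbeki, Block 5→Mbeki.
Loads: Pham 1/1, Dubois 1/1, Quispe 1/1, Mbeki 2/2.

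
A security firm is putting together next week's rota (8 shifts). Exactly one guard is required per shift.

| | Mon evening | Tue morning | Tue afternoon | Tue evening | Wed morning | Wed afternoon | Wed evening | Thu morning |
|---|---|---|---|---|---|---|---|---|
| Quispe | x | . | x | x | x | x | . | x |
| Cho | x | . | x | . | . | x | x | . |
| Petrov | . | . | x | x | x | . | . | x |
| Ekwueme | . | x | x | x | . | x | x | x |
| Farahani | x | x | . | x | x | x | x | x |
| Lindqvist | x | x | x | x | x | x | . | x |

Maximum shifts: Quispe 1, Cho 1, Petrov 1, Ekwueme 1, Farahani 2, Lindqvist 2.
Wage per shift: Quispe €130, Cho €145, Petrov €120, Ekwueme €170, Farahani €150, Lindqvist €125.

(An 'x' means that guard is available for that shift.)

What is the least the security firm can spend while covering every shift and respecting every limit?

€1115

Picking the cheapest available guard for each shift independently would cost €1000, but that ignores the shift limits.
An optimal schedule: Mon evening→Quispe, Tue morning→Ekwueme, Tue afternoon→Lindqvist, Tue evening→Farahani, Wed morning→Petrov, Wed afternoon→Farahani, Wed evening→Cho, Thu morning→Lindqvist.
Total: 130 + 170 + 125 + 150 + 120 + 150 + 145 + 125 = €1115.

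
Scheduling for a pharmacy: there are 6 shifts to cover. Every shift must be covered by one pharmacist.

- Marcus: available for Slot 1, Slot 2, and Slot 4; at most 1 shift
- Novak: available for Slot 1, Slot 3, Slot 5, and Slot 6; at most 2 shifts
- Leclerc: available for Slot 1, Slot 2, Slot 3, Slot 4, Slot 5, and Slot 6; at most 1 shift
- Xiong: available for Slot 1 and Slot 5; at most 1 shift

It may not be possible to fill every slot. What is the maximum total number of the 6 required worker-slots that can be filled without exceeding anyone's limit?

5

Total capacity across all pharmacists is 1+2+1+1 = 5, and 6 slots are needed, so at most 5 can be filled.
An assignment achieving 5: Slot 2→Marcus, Slot 3→Novak, Slot 4→Leclerc, Slot 5→Xiong, Slot 6→Novak.
Loads: Marcus 1/1, Novak 2/2, Leclerc 1/1, Xiong 1/1.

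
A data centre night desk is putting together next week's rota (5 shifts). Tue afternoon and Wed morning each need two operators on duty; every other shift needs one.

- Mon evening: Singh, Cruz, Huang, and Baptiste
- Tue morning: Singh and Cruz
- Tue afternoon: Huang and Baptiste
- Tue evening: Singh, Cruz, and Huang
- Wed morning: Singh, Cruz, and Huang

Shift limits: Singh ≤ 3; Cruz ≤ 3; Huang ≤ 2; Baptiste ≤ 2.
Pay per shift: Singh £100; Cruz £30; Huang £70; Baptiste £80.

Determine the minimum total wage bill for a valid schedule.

Tue afternoon can only be covered by Huang and Baptiste, so that assignment is forced.
Picking the cheapest available operator for each shift independently would cost £340, but that ignores the shift limits.
An optimal schedule: Mon evening→Baptiste, Tue morning→Cruz, Tue afternoon→Huang+Baptiste, Tue evening→Cruz, Wed morning→Cruz+Huang.
Total: 80 + 30 + 70 + 80 + 30 + 30 + 70 = £390.

£390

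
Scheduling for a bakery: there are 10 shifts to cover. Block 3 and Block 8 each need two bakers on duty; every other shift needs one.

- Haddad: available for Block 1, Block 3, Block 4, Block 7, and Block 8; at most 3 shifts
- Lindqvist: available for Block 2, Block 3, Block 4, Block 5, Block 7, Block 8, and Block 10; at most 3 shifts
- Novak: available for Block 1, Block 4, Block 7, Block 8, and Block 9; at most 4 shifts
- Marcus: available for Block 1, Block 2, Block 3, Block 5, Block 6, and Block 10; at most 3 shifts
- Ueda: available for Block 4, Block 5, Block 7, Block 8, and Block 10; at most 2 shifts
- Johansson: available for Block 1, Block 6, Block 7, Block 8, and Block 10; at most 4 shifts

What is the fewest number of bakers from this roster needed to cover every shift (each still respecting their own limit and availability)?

12 slots to fill and no one can take more than 4, so at least ⌈12/4⌉ = 3 bakers are needed.
Any 3 bakers together have capacity at most 4+4+3 = 11 < 12 slots, so 3 can never suffice.
Haddad, Lindqvist, Novak, and Marcus alone can cover everything: Block 1→Haddad, Block 2→Lindqvist, Block 3→Haddad+Marcus, Block 4→Novak, Block 5→Lindqvist, Block 6→Marcus, Block 7→Novak, Block 8→Haddad+Novak, Block 9→Novak, Block 10→Lindqvist.

4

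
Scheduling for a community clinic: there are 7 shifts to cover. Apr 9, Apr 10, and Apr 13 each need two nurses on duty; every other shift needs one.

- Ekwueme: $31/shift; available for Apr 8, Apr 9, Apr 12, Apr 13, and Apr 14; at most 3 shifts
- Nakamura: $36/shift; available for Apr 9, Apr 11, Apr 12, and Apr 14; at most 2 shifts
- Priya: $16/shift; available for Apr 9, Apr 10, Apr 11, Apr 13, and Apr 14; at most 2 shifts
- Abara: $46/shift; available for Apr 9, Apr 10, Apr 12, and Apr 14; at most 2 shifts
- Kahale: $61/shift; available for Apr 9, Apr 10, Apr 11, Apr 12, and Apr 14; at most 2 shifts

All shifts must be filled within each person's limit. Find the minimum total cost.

Apr 8 can only be covered by Ekwueme, so that assignment is forced.
Apr 13 can only be covered by Ekwueme and Priya, so that assignment is forced.
Picking the cheapest available nurse for each shift independently would cost $250, but that ignores the shift limits.
An optimal schedule: Apr 8→Ekwueme, Apr 9→Abara+Kahale, Apr 10→Priya+Abara, Apr 11→Nakamura, Apr 12→Ekwueme, Apr 13→Ekwueme+Priya, Apr 14→Nakamura.
Total: 31 + 46 + 61 + 16 + 46 + 36 + 31 + 31 + 16 + 36 = $350.

$350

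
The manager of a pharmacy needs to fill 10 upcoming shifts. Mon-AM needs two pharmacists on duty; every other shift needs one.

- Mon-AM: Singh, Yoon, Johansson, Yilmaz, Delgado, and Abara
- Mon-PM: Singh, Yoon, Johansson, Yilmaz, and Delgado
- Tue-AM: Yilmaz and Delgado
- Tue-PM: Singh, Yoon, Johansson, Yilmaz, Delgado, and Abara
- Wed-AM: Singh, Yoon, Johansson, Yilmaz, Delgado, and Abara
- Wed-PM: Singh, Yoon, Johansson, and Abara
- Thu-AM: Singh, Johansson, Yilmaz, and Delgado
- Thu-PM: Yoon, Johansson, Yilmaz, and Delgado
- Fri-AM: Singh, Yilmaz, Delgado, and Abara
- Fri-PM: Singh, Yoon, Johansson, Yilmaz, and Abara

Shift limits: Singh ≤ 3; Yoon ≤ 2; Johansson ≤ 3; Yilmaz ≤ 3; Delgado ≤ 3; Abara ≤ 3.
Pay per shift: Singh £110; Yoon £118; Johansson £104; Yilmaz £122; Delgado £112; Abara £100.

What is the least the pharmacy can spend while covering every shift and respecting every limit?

£1166

Picking the cheapest available pharmacist for each shift independently would cost £1128, but that ignores the shift limits.
An optimal schedule: Mon-AM→Singh+Delgado, Mon-PM→Johansson, Tue-AM→Delgado, Tue-PM→Singh, Wed-AM→Singh, Wed-PM→Abara, Thu-AM→Johansson, Thu-PM→Johansson, Fri-AM→Abara, Fri-PM→Abara.
Total: 110 + 112 + 104 + 112 + 110 + 110 + 100 + 104 + 104 + 100 + 100 = £1166.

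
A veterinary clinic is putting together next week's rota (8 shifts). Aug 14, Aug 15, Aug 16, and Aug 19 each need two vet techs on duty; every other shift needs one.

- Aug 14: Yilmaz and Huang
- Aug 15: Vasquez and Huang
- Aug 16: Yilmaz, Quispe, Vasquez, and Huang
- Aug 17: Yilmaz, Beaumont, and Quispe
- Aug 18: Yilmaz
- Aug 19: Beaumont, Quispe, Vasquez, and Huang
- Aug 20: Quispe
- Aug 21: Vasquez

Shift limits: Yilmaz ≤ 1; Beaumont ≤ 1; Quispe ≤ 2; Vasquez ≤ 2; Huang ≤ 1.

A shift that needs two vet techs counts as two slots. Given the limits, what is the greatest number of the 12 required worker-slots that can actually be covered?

7

Total capacity across all vet techs is 1+1+2+2+1 = 7, and 12 slots are needed, so at most 7 can be filled.
An assignment achieving 7: Aug 14→Huang, Aug 15→Vasquez, Aug 16→Quispe, Aug 17→Beaumont, Aug 18→Yilmaz, Aug 20→Quispe, Aug 21→Vasquez.
Loads: Yilmaz 1/1, Beaumont 1/1, Quispe 2/2, Vasquez 2/2, Huang 1/1.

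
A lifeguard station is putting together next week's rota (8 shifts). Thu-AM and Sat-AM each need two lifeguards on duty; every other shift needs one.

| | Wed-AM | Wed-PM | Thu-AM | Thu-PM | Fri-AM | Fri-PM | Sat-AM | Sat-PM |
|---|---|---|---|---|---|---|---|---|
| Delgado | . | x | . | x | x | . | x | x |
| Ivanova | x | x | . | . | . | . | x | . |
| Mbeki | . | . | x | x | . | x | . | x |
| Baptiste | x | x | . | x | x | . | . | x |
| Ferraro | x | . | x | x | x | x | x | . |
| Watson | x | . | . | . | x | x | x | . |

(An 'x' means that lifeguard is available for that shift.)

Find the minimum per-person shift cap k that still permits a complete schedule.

2

With 6 lifeguards and 10 worker-slots to fill, someone must work at least ⌈10/6⌉ = 2 shifts, so k ≥ 2.
k = 2 works: Wed-AM→Ivanova, Wed-PM→Delgado, Thu-AM→Mbeki+Ferraro, Thu-PM→Baptiste, Fri-AM→Baptiste, Fri-PM→Mbeki, Sat-AM→Ivanova+Ferraro, Sat-PM→Delgado.
Loads: Delgado 2, Ivanova 2, Mbeki 2, Baptiste 2, Ferraro 2, Watson 0 — all ≤ 2.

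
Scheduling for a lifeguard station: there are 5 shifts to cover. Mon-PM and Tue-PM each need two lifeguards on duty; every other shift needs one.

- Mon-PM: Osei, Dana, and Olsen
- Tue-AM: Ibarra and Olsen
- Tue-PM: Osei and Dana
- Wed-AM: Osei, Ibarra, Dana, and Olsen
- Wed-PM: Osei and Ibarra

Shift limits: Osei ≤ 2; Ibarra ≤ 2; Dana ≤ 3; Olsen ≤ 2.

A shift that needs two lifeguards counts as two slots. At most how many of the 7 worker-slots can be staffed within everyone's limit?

Total capacity across all lifeguards is 2+2+3+2 = 9, and 7 slots are needed, so at most 7 can be filled.
An assignment achieving 7: Mon-PM→Dana+Olsen, Tue-AM→Ibarra, Tue-PM→Osei+Dana, Wed-AM→Ibarra, Wed-PM→Osei.
Loads: Osei 2/2, Ibarra 2/2, Dana 2/3, Olsen 1/2.

7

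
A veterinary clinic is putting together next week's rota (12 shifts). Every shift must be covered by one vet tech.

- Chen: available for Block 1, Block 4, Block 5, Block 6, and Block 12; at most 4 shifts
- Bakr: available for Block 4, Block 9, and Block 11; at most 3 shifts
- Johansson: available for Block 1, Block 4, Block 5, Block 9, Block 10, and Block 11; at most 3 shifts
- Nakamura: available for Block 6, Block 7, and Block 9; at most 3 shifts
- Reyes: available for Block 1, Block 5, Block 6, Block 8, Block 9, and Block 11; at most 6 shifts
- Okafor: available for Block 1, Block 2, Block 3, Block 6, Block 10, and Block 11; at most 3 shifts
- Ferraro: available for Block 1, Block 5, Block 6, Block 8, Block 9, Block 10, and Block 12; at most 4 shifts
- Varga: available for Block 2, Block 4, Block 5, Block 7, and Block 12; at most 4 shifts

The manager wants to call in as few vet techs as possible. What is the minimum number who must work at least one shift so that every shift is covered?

3

12 slots to fill and no one can take more than 6, so at least ⌈12/6⌉ = 2 vet techs are needed.
Any 2 vet techs together have capacity at most 6+4 = 10 < 12 slots, so 2 can never suffice.
Reyes, Okafor, and Varga alone can cover everything: Block 1→Reyes, Block 2→Okafor, Block 3→Okafor, Block 4→Varga, Block 5→Reyes, Block 6→Reyes, Block 7→Varga, Block 8→Reyes, Block 9→Reyes, Block 10→Okafor, Block 11→Reyes, Block 12→Varga.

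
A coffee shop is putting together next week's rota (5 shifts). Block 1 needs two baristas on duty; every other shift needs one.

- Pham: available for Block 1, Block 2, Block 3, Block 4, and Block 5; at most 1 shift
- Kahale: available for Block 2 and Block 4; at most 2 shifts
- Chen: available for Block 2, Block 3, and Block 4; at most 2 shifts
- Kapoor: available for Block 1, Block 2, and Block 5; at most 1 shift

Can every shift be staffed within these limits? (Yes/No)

No

Total capacity is 6 and 6 slots are needed, so capacity alone doesn't rule it out.
Shifts {Block 1, Block 5} need 3 worker-slots in total, but the baristas available for any of those shifts (Pham and Kapoor) can supply at most 2 among them. So no valid schedule exists.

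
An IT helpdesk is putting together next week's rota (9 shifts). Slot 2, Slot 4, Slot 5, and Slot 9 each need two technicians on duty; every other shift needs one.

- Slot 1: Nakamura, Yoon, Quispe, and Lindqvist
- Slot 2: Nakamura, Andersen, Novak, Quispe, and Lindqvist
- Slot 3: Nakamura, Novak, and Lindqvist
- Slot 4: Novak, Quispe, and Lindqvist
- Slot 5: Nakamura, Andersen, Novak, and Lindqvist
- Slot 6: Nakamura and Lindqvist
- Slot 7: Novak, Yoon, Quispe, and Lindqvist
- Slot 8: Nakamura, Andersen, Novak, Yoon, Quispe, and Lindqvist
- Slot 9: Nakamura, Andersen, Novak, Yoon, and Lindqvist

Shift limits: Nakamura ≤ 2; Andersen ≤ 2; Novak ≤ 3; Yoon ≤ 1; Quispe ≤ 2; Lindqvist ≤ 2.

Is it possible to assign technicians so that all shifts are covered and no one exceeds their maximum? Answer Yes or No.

No

Total capacity is 2+2+3+1+2+2 = 12 but 13 worker-slots are needed — infeasible.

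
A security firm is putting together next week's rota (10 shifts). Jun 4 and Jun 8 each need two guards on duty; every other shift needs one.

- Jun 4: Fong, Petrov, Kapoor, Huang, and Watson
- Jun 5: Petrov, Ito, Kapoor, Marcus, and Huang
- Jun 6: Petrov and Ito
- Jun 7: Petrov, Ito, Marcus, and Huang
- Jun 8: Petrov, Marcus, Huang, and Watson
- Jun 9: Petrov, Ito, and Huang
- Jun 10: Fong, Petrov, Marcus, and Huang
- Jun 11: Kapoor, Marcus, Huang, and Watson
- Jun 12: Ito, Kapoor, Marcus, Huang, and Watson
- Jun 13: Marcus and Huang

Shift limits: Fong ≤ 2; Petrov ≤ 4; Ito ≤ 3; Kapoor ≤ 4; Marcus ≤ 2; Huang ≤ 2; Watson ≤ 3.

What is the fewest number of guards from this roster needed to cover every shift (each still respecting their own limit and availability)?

4

12 slots to fill and no one can take more than 4, so at least ⌈12/4⌉ = 3 guards are needed.
Any 3 guards together have capacity at most 4+4+3 = 11 < 12 slots, so 3 can never suffice.
Fong, Petrov, Kapoor, and Marcus alone can cover everything: Jun 4→Fong+Kapoor, Jun 5→Kapoor, Jun 6→Petrov, Jun 7→Petrov, Jun 8→Petrov+Marcus, Jun 9→Petrov, Jun 10→Fong, Jun 11→Kapoor, Jun 12→Kapoor, Jun 13→Marcus.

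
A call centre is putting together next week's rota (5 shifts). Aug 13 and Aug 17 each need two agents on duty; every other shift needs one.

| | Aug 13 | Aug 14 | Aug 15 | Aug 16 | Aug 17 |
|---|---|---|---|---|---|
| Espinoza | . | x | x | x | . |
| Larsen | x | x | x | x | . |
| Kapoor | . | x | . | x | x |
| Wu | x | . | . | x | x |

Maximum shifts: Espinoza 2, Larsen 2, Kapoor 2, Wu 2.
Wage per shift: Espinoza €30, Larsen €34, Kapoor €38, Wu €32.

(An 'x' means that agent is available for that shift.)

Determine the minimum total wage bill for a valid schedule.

Aug 13 can only be covered by Larsen and Wu, so that assignment is forced.
Aug 17 can only be covered by Kapoor and Wu, so that assignment is forced.
Picking the cheapest available agent for each shift independently would cost €226, but that ignores the shift limits.
An optimal schedule: Aug 13→Larsen+Wu, Aug 14→Espinoza, Aug 15→Espinoza, Aug 16→Larsen, Aug 17→Kapoor+Wu.
Total: 34 + 32 + 30 + 30 + 34 + 38 + 32 = €230.

€230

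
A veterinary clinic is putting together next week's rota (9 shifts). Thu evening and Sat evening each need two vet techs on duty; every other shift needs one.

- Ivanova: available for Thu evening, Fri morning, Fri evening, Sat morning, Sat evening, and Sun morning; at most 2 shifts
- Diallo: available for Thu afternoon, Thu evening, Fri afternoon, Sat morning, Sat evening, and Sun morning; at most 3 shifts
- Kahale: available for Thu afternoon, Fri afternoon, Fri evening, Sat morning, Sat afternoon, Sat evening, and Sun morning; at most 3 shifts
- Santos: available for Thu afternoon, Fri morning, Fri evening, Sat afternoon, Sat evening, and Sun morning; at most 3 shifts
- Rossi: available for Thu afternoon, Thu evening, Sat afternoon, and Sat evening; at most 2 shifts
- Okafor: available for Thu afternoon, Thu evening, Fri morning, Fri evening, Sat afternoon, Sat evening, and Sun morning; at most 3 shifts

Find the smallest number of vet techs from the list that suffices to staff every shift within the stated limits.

4

11 slots to fill and no one can take more than 3, so at least ⌈11/3⌉ = 4 vet techs are needed.
Ivanova, Diallo, Kahale, and Santos alone can cover everything: Thu afternoon→Diallo, Thu evening→Ivanova+Diallo, Fri morning→Ivanova, Fri afternoon→Diallo, Fri evening→Santos, Sat morning→Kahale, Sat afternoon→Kahale, Sat evening→Kahale+Santos, Sun morning→Santos.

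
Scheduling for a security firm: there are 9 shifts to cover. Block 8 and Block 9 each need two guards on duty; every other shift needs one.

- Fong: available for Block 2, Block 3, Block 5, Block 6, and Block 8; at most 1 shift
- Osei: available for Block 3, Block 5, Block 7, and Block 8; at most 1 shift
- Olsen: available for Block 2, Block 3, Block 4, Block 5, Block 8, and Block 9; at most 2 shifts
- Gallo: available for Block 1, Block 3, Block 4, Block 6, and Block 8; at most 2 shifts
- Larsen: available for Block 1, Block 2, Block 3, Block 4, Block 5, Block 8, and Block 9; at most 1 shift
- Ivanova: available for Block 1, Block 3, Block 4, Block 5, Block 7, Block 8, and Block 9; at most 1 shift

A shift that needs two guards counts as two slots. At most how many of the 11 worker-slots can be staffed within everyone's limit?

8

Total capacity across all guards is 1+1+2+2+1+1 = 8, and 11 slots are needed, so at most 8 can be filled.
An assignment achieving 8: Block 1→Gallo, Block 2→Olsen, Block 4→Gallo, Block 5→Ivanova, Block 6→Fong, Block 7→Osei, Block 9→Olsen+Larsen.
Loads: Fong 1/1, Osei 1/1, Olsen 2/2, Gallo 2/2, Larsen 1/1, Ivanova 1/1.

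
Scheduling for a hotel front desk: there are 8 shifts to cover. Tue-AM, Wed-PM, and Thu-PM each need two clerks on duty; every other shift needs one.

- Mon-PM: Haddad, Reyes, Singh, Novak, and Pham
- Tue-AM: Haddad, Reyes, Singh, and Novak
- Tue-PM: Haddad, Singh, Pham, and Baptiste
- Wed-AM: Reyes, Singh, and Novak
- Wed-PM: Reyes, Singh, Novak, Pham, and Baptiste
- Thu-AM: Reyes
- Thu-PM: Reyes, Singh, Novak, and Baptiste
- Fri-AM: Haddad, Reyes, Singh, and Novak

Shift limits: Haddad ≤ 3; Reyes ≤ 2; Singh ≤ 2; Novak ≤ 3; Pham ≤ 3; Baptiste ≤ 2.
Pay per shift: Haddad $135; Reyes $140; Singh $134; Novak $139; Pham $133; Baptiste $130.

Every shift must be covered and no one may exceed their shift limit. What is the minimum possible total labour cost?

Thu-AM can only be covered by Reyes, so that assignment is forced.
Picking the cheapest available clerk for each shift independently would cost $1467, but that ignores the shift limits.
An optimal schedule: Mon-PM→Pham, Tue-AM→Singh+Haddad, Tue-PM→Pham, Wed-AM→Singh, Wed-PM→Baptiste+Pham, Thu-AM→Reyes, Thu-PM→Baptiste+Novak, Fri-AM→Haddad.
Total: 133 + 134 + 135 + 133 + 134 + 130 + 133 + 140 + 130 + 139 + 135 = $1476.

$1476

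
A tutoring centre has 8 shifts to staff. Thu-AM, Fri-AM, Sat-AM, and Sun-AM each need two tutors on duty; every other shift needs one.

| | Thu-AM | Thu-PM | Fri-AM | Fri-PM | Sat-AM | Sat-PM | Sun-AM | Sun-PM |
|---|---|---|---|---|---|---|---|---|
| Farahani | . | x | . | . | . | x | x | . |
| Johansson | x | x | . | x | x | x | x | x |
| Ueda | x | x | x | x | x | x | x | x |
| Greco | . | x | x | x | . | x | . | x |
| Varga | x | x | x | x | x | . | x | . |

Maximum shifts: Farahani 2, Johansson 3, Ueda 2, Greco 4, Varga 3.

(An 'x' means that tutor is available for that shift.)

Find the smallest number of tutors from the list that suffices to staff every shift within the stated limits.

12 slots to fill and no one can take more than 4, so at least ⌈12/4⌉ = 3 tutors are needed.
Any 3 tutors together have capacity at most 4+3+3 = 10 < 12 slots, so 3 can never suffice.
Farahani, Johansson, Greco, and Varga alone can cover everything: Thu-AM→Johansson+Varga, Thu-PM→Greco, Fri-AM→Greco+Varga, Fri-PM→Greco, Sat-AM→Johansson+Varga, Sat-PM→Farahani, Sun-AM→Farahani+Johansson, Sun-PM→Greco.

4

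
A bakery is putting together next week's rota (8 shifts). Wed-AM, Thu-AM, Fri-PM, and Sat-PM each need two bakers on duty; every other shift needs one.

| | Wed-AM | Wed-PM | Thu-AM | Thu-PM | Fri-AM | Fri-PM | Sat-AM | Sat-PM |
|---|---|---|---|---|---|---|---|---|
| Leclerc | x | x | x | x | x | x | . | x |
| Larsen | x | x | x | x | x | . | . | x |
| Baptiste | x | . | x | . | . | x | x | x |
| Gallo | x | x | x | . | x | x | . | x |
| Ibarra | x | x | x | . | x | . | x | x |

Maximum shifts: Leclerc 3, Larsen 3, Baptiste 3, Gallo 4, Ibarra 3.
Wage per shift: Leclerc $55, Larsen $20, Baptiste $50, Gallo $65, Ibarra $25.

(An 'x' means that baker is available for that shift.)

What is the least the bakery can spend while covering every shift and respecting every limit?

$450

Picking the cheapest available baker for each shift independently would cost $325, but that ignores the shift limits.
An optimal schedule: Wed-AM→Ibarra+Baptiste, Wed-PM→Larsen, Thu-AM→Ibarra+Leclerc, Thu-PM→Larsen, Fri-AM→Larsen, Fri-PM→Baptiste+Leclerc, Sat-AM→Ibarra, Sat-PM→Baptiste+Leclerc.
Total: 25 + 50 + 20 + 25 + 55 + 20 + 20 + 50 + 55 + 25 + 50 + 55 = $450.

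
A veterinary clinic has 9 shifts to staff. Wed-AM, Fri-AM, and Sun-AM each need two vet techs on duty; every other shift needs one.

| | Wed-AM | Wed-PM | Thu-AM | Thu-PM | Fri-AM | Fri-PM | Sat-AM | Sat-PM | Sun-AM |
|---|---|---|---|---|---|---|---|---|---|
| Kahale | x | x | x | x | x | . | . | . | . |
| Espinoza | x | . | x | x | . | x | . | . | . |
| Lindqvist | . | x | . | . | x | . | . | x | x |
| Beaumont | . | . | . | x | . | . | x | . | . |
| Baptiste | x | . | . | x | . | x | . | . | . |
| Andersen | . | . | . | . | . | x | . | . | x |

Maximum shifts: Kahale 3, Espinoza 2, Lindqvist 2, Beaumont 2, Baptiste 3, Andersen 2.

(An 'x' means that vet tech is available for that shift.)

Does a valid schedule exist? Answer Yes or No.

No

Total capacity is 14 and 12 slots are needed, so capacity alone doesn't rule it out.
Shifts {Fri-AM, Sat-PM, Sun-AM} need 5 worker-slots in total, but the vet techs available for any of those shifts (Kahale, Lindqvist, and Andersen) can supply at most 4 among them. So no valid schedule exists.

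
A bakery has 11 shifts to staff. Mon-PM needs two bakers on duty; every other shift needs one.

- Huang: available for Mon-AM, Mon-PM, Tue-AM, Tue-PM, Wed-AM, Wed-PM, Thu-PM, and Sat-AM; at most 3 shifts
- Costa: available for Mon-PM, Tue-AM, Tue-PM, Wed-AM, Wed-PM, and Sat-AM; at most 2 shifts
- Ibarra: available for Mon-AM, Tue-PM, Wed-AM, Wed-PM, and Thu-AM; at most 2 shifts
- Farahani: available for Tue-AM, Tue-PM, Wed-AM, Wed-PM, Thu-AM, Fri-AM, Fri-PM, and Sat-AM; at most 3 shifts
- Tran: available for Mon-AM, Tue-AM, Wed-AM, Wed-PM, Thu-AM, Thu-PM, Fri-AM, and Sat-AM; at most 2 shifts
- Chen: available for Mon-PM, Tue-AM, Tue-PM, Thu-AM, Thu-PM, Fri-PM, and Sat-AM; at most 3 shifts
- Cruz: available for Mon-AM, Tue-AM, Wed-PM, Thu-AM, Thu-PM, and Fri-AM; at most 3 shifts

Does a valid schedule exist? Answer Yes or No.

Yes

One valid schedule: Mon-AM→Huang, Mon-PM→Huang+Costa, Tue-AM→Tran, Tue-PM→Costa, Wed-AM→Ibarra, Wed-PM→Tran, Thu-AM→Ibarra, Thu-PM→Huang, Fri-AM→Farahani, Fri-PM→Farahani, Sat-AM→Farahani.
Loads: Huang 3/3, Costa 2/2, Ibarra 2/2, Farahani 3/3, Tran 2/2, Chen 0/3, Cruz 0/3 — all within limits.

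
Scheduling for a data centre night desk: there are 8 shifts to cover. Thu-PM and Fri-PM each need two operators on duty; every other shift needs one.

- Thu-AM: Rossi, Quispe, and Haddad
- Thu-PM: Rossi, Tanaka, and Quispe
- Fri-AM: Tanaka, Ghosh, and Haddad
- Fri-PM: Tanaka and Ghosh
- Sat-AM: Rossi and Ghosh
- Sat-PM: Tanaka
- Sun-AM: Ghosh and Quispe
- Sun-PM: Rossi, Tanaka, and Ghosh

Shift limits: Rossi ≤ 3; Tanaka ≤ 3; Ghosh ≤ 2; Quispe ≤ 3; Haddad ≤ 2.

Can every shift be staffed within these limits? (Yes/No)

Fri-PM can only be covered by Tanaka and Ghosh, so that assignment is forced.
Sat-PM can only be covered by Tanaka, so that assignment is forced.
One valid schedule: Thu-AM→Rossi, Thu-PM→Rossi+Quispe, Fri-AM→Haddad, Fri-PM→Tanaka+Ghosh, Sat-AM→Rossi, Sat-PM→Tanaka, Sun-AM→Ghosh, Sun-PM→Tanaka.
Loads: Rossi 3/3, Tanaka 3/3, Ghosh 2/2, Quispe 1/3, Haddad 1/2 — all within limits.

Yes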